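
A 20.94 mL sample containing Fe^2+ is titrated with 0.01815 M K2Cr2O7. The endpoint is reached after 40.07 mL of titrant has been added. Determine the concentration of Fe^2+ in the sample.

0.208 M

n(K2Cr2O7) = 0.01815 x 0.04007 = 0.0007273 mol.
From the balanced equation, 1 mol K2Cr2O7 reacts with 6 mol Fe^2+, so n(Fe^2+) = 0.0007273 x 6/1 = 0.004364 mol.
[Fe^2+] = 0.004364 / 0.02094 L = 0.208 M.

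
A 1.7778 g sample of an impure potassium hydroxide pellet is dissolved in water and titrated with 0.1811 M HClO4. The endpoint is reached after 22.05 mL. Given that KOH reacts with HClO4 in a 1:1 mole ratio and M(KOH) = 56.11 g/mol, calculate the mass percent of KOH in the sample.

n(HClO4) = 0.1811 x 0.02205 = 0.003993 mol.
n(KOH) = 0.003993 / 1 = 0.003993 mol.
mass of KOH = 0.003993 x 56.11 = 0.2241 g.
% purity = 0.2241 / 1.7778 x 100 = 12.6%.

12.6%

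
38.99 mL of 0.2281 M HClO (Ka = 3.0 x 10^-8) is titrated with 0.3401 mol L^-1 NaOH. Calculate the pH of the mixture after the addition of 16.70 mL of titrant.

Initial n(HClO) = 0.2281 x 0.03899 = 0.008894 mol.
n(NaOH) added = 0.3401 x 0.01670 = 0.005680 mol, converting that many moles of HClO to ClO-.
Remaining n(HClO) = 0.003214 mol; n(ClO-) = 0.005680 mol.
By Henderson-Hasselbalch, pH = pKa + log([A^-]/[HA]) = 7.52 + log(0.005680/0.003214) = 7.52 + (+0.25) = 7.77.

7.77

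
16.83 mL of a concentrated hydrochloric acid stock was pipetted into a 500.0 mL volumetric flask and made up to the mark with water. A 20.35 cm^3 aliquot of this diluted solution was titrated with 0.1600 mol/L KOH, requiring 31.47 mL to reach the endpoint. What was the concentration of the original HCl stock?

7.35 M

n(KOH) = 0.1600 x 0.03147 = 0.005035 mol.
n(HCl) in the aliquot = 0.005035 mol.
[diluted HCl] = 0.005035 / 0.02035 = 0.2474 M.
Dilution factor = 500.0/16.83 = 29.71, so [stock] = 0.2474 x 29.71 = 7.35 M.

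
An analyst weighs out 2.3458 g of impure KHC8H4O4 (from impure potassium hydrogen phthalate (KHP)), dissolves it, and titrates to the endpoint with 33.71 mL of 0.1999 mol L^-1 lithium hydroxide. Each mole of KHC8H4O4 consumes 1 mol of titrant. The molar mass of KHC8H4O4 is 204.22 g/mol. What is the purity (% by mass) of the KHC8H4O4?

58.7%

n(LiOH) = 0.1999 x 0.03371 = 0.006739 mol.
n(KHC8H4O4) = 0.006739 / 1 = 0.006739 mol.
mass of KHC8H4O4 = 0.006739 x 204.22 = 1.376 g.
% purity = 1.376 / 2.3458 x 100 = 58.7%.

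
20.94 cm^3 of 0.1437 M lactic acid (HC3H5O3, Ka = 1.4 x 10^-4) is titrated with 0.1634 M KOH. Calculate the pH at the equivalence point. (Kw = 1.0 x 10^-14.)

n(HC3H5O3) = 0.1437 x 0.02094 = 0.003009 mol; V(KOH) at equivalence = 0.003009/0.1634 = 0.01842 L.
At equivalence all the acid is converted to C3H5O3-; total volume = 0.02094 + 0.01842 = 0.03936 L, so [C3H5O3-] = 0.003009/0.03936 = 0.07646 M.
Kb = Kw/Ka = 1.0e-14 / 1.4 x 10^-4 = 7.14e-11.
[OH^-] = sqrt(Kb x [C3H5O3-]) = sqrt(7.14e-11 x 0.07646) = 2.34e-6 M.
pOH = 5.63, so pH = 14.00 - 5.63 = 8.37.

8.37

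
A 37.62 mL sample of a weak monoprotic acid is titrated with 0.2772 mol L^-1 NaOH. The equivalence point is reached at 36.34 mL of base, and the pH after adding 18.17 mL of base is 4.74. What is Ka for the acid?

18.17 mL is half of the equivalence volume, so this is the half-equivalence point where [HA] = [A^-].
At half-equivalence pH = pKa, so pKa = 4.74.
Ka = 10^(-4.74) = 1.8 x 10^-5.

1.8 x 10^-5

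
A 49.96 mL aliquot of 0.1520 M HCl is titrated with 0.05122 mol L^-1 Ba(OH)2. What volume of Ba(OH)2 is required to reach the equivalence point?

n(HCl) = 0.1520 mol/L x 0.04996 L = 0.007594 mol.
The neutralisation is 2 HCl : 1 Ba(OH)2, so n(Ba(OH)2) = 0.007594 x 1/2 = 0.003797 mol.
V(Ba(OH)2) = 0.003797 / 0.05122 = 0.07413 L = 74.1 mL.

74.1 mL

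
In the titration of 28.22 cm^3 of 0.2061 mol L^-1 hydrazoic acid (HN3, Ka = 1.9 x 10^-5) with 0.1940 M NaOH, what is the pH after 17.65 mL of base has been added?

4.88

Initial n(HN3) = 0.2061 x 0.02822 = 0.005816 mol.
n(NaOH) added = 0.1940 x 0.01765 = 0.003424 mol, converting that many moles of HN3 to N3-.
Remaining n(HN3) = 0.002392 mol; n(N3-) = 0.003424 mol.
By Henderson-Hasselbalch, pH = pKa + log([A^-]/[HA]) = 4.72 + log(0.003424/0.002392) = 4.72 + (+0.16) = 4.88.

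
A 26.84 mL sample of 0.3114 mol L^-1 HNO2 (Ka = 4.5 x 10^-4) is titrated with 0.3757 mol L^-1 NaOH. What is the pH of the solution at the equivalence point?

8.29

n(HNO2) = 0.3114 x 0.02684 = 0.008358 mol; V(NaOH) at equivalence = 0.008358/0.3757 = 0.02225 L.
At equivalence all the acid is converted to NO2-; total volume = 0.02684 + 0.02225 = 0.04909 L, so [NO2-] = 0.008358/0.04909 = 0.1703 M.
Kb = Kw/Ka = 1.0e-14 / 4.5 x 10^-4 = 2.22e-11.
[OH^-] = sqrt(Kb x [NO2-]) = sqrt(2.22e-11 x 0.1703) = 1.95e-6 M.
pOH = 5.71, so pH = 14.00 - 5.71 = 8.29.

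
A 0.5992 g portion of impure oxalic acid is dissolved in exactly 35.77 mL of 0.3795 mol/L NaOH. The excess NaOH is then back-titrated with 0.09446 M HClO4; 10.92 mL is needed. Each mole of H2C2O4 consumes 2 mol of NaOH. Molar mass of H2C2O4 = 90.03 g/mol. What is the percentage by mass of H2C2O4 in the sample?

94.2%

Total n(NaOH) added = 0.3795 x 0.03577 = 0.01357 mol.
n(HClO4) used = 0.09446 x 0.01092 = 0.001032 mol, which equals the excess n(NaOH).
So n(NaOH) consumed by the sample = 0.01357 - 0.001032 = 0.01254 mol.
n(H2C2O4) = 0.01254 / 2 = 0.006272 mol.
mass H2C2O4 = 0.006272 x 90.03 = 0.5646 g, so %H2C2O4 = 0.5646/0.5992 x 100 = 94.2%.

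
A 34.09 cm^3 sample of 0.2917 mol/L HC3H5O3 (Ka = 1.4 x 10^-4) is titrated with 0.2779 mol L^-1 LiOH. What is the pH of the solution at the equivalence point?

8.50

n(HC3H5O3) = 0.2917 x 0.03409 = 0.009944 mol; V(LiOH) at equivalence = 0.009944/0.2779 = 0.03578 L.
At equivalence all the acid is converted to C3H5O3-; total volume = 0.03409 + 0.03578 = 0.06987 L, so [C3H5O3-] = 0.009944/0.06987 = 0.1423 M.
Kb = Kw/Ka = 1.0e-14 / 1.4 x 10^-4 = 7.14e-11.
[OH^-] = sqrt(Kb x [C3H5O3-]) = sqrt(7.14e-11 x 0.1423) = 3.19e-6 M.
pOH = 5.50, so pH = 14.00 - 5.50 = 8.50.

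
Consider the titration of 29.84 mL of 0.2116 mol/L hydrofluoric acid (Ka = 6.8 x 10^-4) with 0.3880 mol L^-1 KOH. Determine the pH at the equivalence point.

n(HF) = 0.2116 x 0.02984 = 0.006314 mol; V(KOH) at equivalence = 0.006314/0.3880 = 0.01627 L.
At equivalence all the acid is converted to F-; total volume = 0.02984 + 0.01627 = 0.04611 L, so [F-] = 0.006314/0.04611 = 0.1369 M.
Kb = Kw/Ka = 1.0e-14 / 6.8 x 10^-4 = 1.47e-11.
[OH^-] = sqrt(Kb x [F-]) = sqrt(1.47e-11 x 0.1369) = 1.42e-6 M.
pOH = 5.85, so pH = 14.00 - 5.85 = 8.15.

8.15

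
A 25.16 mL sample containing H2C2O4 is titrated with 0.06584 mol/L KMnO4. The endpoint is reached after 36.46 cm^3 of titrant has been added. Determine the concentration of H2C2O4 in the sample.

n(KMnO4) = 0.06584 x 0.03646 = 0.002401 mol.
From the balanced equation, 2 mol KMnO4 reacts with 5 mol H2C2O4, so n(H2C2O4) = 0.002401 x 5/2 = 0.006001 mol.
[H2C2O4] = 0.006001 / 0.02516 L = 0.239 M.

0.239 M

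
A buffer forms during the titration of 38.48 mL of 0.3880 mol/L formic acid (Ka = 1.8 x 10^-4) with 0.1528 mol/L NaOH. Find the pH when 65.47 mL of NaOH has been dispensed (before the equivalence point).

Initial n(HCOOH) = 0.3880 x 0.03848 = 0.01493 mol.
n(NaOH) added = 0.1528 x 0.06547 = 0.01000 mol, converting that many moles of HCOOH to HCOO-.
Remaining n(HCOOH) = 0.004926 mol; n(HCOO-) = 0.01000 mol.
By Henderson-Hasselbalch, pH = pKa + log([A^-]/[HA]) = 3.74 + log(0.01000/0.004926) = 3.74 + (+0.31) = 4.05.

4.05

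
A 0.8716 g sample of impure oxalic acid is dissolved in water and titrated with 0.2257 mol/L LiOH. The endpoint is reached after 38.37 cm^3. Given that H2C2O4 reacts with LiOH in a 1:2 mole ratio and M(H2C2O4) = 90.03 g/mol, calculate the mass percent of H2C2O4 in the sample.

44.7%

n(LiOH) = 0.2257 x 0.03837 = 0.008660 mol.
n(H2C2O4) = 0.008660 / 2 = 0.004330 mol.
mass of H2C2O4 = 0.004330 x 90.03 = 0.3898 g.
% purity = 0.3898 / 0.8716 x 100 = 44.7%.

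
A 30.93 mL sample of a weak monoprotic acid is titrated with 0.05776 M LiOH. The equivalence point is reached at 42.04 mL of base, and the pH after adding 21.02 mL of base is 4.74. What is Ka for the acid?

21.02 mL is half of the equivalence volume, so this is the half-equivalence point where [HA] = [A^-].
At half-equivalence pH = pKa, so pKa = 4.74.
Ka = 10^(-4.74) = 1.8 x 10^-5.

1.8 x 10^-5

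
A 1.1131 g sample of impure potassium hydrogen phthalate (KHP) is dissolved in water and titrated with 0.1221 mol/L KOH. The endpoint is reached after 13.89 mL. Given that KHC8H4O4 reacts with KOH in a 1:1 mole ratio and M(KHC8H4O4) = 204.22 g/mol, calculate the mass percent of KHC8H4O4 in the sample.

31.1%

n(KOH) = 0.1221 x 0.01389 = 0.001696 mol.
n(KHC8H4O4) = 0.001696 / 1 = 0.001696 mol.
mass of KHC8H4O4 = 0.001696 x 204.22 = 0.3464 g.
% purity = 0.3464 / 1.1131 x 100 = 31.1%.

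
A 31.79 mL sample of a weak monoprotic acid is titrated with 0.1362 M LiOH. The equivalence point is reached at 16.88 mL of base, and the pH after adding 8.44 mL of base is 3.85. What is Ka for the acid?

8.44 mL is half of the equivalence volume, so this is the half-equivalence point where [HA] = [A^-].
At half-equivalence pH = pKa, so pKa = 3.85.
Ka = 10^(-3.85) = 1.4 x 10^-4.

1.4 x 10^-4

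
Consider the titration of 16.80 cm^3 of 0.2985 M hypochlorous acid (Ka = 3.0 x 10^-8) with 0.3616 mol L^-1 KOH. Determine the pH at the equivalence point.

n(HClO) = 0.2985 x 0.01680 = 0.005015 mol; V(KOH) at equivalence = 0.005015/0.3616 = 0.01387 L.
At equivalence all the acid is converted to ClO-; total volume = 0.01680 + 0.01387 = 0.03067 L, so [ClO-] = 0.005015/0.03067 = 0.1635 M.
Kb = Kw/Ka = 1.0e-14 / 3.0 x 10^-8 = 3.33e-7.
[OH^-] = sqrt(Kb x [ClO-]) = sqrt(3.33e-7 x 0.1635) = 0.000233 M.
pOH = 3.63, so pH = 14.00 - 3.63 = 10.37.

10.37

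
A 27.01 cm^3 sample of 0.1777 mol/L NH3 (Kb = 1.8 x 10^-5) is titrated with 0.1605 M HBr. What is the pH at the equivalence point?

n(NH3) = 0.1777 x 0.02701 = 0.004800 mol; V(HBr) at equivalence = 0.004800/0.1605 = 0.02990 L.
At equivalence the base is fully converted to NH4+; total volume = 0.05691 L, so [NH4+] = 0.004800/0.05691 = 0.08433 M.
Ka(NH4+) = Kw/Kb = 1.0e-14 / 1.8 x 10^-5 = 5.56e-10.
[H^+] = sqrt(Ka x [NH4+]) = sqrt(5.56e-10 x 0.08433) = 6.84e-6 M.
pH = -log(6.84e-6) = 5.16.

5.16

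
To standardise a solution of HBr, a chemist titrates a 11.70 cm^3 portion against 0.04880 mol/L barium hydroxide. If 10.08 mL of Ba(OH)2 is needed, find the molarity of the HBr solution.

0.0841 M

n(Ba(OH)2) delivered = 0.04880 x 0.01008 = 0.0004919 mol.
The reaction is 2 HBr + 1 Ba(OH)2, so n(HBr) = 0.0004919 x 2/1 = 0.0009838 mol.
[HBr] = 0.0009838 mol / 0.01170 L = 0.0841 M.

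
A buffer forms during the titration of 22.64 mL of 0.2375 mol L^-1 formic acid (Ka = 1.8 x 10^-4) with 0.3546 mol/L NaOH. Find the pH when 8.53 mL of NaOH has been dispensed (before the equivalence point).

Initial n(HCOOH) = 0.2375 x 0.02264 = 0.005377 mol.
n(NaOH) added = 0.3546 x 0.008530 = 0.003025 mol, converting that many moles of HCOOH to HCOO-.
Remaining n(HCOOH) = 0.002352 mol; n(HCOO-) = 0.003025 mol.
By Henderson-Hasselbalch, pH = pKa + log([A^-]/[HA]) = 3.74 + log(0.003025/0.002352) = 3.74 + (+0.11) = 3.85.

3.85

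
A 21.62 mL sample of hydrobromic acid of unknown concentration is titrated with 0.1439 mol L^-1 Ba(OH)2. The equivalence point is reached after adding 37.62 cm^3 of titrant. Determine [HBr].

0.501 M

n(Ba(OH)2) delivered = 0.1439 x 0.03762 = 0.005414 mol.
The reaction is 2 HBr + 1 Ba(OH)2, so n(HBr) = 0.005414 x 2/1 = 0.01083 mol.
[HBr] = 0.01083 mol / 0.02162 L = 0.501 M.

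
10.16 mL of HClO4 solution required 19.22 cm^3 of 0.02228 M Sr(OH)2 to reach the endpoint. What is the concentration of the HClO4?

0.0843 M

n(Sr(OH)2) delivered = 0.02228 x 0.01922 = 0.0004282 mol.
The reaction is 2 HClO4 + 1 Sr(OH)2, so n(HClO4) = 0.0004282 x 2/1 = 0.0008564 mol.
[HClO4] = 0.0008564 mol / 0.01016 L = 0.0843 M.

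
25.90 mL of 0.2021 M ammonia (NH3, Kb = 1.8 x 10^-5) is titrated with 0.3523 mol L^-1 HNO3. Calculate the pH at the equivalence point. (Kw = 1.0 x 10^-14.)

5.07

n(NH3) = 0.2021 x 0.02590 = 0.005234 mol; V(HNO3) at equivalence = 0.005234/0.3523 = 0.01486 L.
At equivalence the base is fully converted to NH4+; total volume = 0.04076 L, so [NH4+] = 0.005234/0.04076 = 0.1284 M.
Ka(NH4+) = Kw/Kb = 1.0e-14 / 1.8 x 10^-5 = 5.56e-10.
[H^+] = sqrt(Ka x [NH4+]) = sqrt(5.56e-10 x 0.1284) = 8.45e-6 M.
pH = -log(8.45e-6) = 5.07.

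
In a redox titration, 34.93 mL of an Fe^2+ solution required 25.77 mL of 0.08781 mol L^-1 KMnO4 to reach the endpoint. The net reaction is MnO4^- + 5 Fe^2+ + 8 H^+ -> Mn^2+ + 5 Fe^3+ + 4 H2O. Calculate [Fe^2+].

n(KMnO4) = 0.08781 x 0.02577 = 0.002263 mol.
From the balanced equation, 1 mol KMnO4 reacts with 5 mol Fe^2+, so n(Fe^2+) = 0.002263 x 5/1 = 0.01131 mol.
[Fe^2+] = 0.01131 / 0.03493 L = 0.324 M.

0.324 M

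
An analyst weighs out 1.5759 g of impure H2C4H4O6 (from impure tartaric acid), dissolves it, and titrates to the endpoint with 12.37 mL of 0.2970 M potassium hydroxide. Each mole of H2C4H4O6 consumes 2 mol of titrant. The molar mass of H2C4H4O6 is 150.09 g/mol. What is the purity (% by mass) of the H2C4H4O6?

n(KOH) = 0.2970 x 0.01237 = 0.003674 mol.
n(H2C4H4O6) = 0.003674 / 2 = 0.001837 mol.
mass of H2C4H4O6 = 0.001837 x 150.09 = 0.2757 g.
% purity = 0.2757 / 1.5759 x 100 = 17.5%.

17.5%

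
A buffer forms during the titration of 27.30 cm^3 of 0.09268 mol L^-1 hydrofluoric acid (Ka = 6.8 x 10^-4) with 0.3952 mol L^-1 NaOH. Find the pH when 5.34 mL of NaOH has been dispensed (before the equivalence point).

3.87

Initial n(HF) = 0.09268 x 0.02730 = 0.002530 mol.
n(NaOH) added = 0.3952 x 0.005340 = 0.002110 mol, converting that many moles of HF to F-.
Remaining n(HF) = 0.0004198 mol; n(F-) = 0.002110 mol.
By Henderson-Hasselbalch, pH = pKa + log([A^-]/[HA]) = 3.17 + log(0.002110/0.0004198) = 3.17 + (+0.70) = 3.87.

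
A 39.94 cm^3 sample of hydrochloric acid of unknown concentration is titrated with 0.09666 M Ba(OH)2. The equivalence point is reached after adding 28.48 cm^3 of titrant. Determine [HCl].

0.138 M

n(Ba(OH)2) delivered = 0.09666 x 0.02848 = 0.002753 mol.
The reaction is 2 HCl + 1 Ba(OH)2, so n(HCl) = 0.002753 x 2/1 = 0.005506 mol.
[HCl] = 0.005506 mol / 0.03994 L = 0.138 M.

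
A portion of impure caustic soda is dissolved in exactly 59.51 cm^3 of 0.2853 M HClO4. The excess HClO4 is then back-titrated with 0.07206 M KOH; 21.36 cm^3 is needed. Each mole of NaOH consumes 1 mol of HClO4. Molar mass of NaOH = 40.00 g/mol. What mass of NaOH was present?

0.618 g

Total n(HClO4) added = 0.2853 x 0.05951 = 0.01698 mol.
n(KOH) used = 0.07206 x 0.02136 = 0.001539 mol, which equals the excess n(HClO4).
So n(HClO4) consumed by the sample = 0.01698 - 0.001539 = 0.01544 mol.
n(NaOH) = 0.01544 / 1 = 0.01544 mol.
mass = 0.01544 mol x 40.00 g/mol = 0.618 g.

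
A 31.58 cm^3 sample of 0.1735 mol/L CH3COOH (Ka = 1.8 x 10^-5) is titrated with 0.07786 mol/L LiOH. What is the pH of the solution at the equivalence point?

8.74

n(CH3COOH) = 0.1735 x 0.03158 = 0.005479 mol; V(LiOH) at equivalence = 0.005479/0.07786 = 0.07037 L.
At equivalence all the acid is converted to CH3COO-; total volume = 0.03158 + 0.07037 = 0.1020 L, so [CH3COO-] = 0.005479/0.1020 = 0.05374 M.
Kb = Kw/Ka = 1.0e-14 / 1.8 x 10^-5 = 5.56e-10.
[OH^-] = sqrt(Kb x [CH3COO-]) = sqrt(5.56e-10 x 0.05374) = 5.46e-6 M.
pOH = 5.26, so pH = 14.00 - 5.26 = 8.74.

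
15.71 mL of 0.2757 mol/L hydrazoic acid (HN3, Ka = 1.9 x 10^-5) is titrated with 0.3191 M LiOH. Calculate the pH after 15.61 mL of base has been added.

12.32

n(acid) = 0.2757 x 0.01571 = 0.004331 mol; n(LiOH) added = 0.3191 x 0.01561 = 0.004981 mol.
Base is in excess by 0.004981 - 0.004331 = 0.0006499 mol in a total volume of 0.03132 L.
[OH^-] = 0.0006499/0.03132 = 0.02075 M, so pOH = 1.68 and pH = 14.00 - 1.68 = 12.32.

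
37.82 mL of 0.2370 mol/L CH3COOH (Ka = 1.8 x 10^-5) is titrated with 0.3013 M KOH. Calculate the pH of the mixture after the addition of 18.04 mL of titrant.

Initial n(CH3COOH) = 0.2370 x 0.03782 = 0.008963 mol.
n(KOH) added = 0.3013 x 0.01804 = 0.005435 mol, converting that many moles of CH3COOH to CH3COO-.
Remaining n(CH3COOH) = 0.003528 mol; n(CH3COO-) = 0.005435 mol.
By Henderson-Hasselbalch, pH = pKa + log([A^-]/[HA]) = 4.74 + log(0.005435/0.003528) = 4.74 + (+0.19) = 4.93.

4.93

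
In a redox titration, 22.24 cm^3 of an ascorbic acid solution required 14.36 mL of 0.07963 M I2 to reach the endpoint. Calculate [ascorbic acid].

0.0514 M

n(I2) = 0.07963 x 0.01436 = 0.001143 mol.
From the balanced equation, 1 mol I2 reacts with 1 mol ascorbic acid, so n(ascorbic acid) = 0.001143 x 1/1 = 0.001143 mol.
[ascorbic acid] = 0.001143 / 0.02224 L = 0.0514 M.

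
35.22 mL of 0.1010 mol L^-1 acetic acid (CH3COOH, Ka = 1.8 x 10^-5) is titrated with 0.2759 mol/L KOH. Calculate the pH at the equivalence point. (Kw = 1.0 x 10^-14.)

n(CH3COOH) = 0.1010 x 0.03522 = 0.003557 mol; V(KOH) at equivalence = 0.003557/0.2759 = 0.01289 L.
At equivalence all the acid is converted to CH3COO-; total volume = 0.03522 + 0.01289 = 0.04811 L, so [CH3COO-] = 0.003557/0.04811 = 0.07393 M.
Kb = Kw/Ka = 1.0e-14 / 1.8 x 10^-5 = 5.56e-10.
[OH^-] = sqrt(Kb x [CH3COO-]) = sqrt(5.56e-10 x 0.07393) = 6.41e-6 M.
pOH = 5.19, so pH = 14.00 - 5.19 = 8.81.

8.81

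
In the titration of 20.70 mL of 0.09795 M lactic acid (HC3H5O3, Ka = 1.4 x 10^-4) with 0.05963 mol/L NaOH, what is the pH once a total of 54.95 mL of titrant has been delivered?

n(acid) = 0.09795 x 0.02070 = 0.002028 mol; n(NaOH) added = 0.05963 x 0.05495 = 0.003277 mol.
Base is in excess by 0.003277 - 0.002028 = 0.001249 mol in a total volume of 0.07565 L.
[OH^-] = 0.001249/0.07565 = 0.01651 M, so pOH = 1.78 and pH = 14.00 - 1.78 = 12.22.

12.22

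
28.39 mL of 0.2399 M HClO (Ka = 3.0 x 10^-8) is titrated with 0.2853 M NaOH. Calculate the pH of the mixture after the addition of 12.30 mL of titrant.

7.55

Initial n(HClO) = 0.2399 x 0.02839 = 0.006811 mol.
n(NaOH) added = 0.2853 x 0.01230 = 0.003509 mol, converting that many moles of HClO to ClO-.
Remaining n(HClO) = 0.003302 mol; n(ClO-) = 0.003509 mol.
By Henderson-Hasselbalch, pH = pKa + log([A^-]/[HA]) = 7.52 + log(0.003509/0.003302) = 7.52 + (+0.03) = 7.55.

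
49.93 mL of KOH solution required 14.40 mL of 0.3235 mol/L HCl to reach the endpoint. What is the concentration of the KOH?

0.0933 M

n(HCl) delivered = 0.3235 x 0.01440 = 0.004658 mol.
For a 1:1 reaction, n(KOH) = 0.004658 mol.
[KOH] = 0.004658 mol / 0.04993 L = 0.0933 M.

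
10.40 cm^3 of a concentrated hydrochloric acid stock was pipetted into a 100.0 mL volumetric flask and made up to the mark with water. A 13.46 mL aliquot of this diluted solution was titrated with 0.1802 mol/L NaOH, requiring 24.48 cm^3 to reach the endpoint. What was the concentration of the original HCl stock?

n(NaOH) = 0.1802 x 0.02448 = 0.004411 mol.
n(HCl) in the aliquot = 0.004411 mol.
[diluted HCl] = 0.004411 / 0.01346 = 0.3277 M.
Dilution factor = 100.0/10.40 = 9.615, so [stock] = 0.3277 x 9.615 = 3.15 M.

3.15 M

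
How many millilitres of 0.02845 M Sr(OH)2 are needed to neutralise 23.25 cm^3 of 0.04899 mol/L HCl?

n(HCl) = 0.04899 mol/L x 0.02325 L = 0.001139 mol.
The neutralisation is 2 HCl : 1 Sr(OH)2, so n(Sr(OH)2) = 0.001139 x 1/2 = 0.0005695 mol.
V(Sr(OH)2) = 0.0005695 / 0.02845 = 0.02002 L = 20.0 mL.

20.0 mL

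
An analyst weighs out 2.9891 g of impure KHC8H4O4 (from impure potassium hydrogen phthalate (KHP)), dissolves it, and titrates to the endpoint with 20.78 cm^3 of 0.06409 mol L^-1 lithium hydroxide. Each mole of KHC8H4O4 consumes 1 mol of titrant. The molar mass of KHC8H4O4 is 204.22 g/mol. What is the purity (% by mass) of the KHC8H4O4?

9.10%

n(LiOH) = 0.06409 x 0.02078 = 0.001332 mol.
n(KHC8H4O4) = 0.001332 / 1 = 0.001332 mol.
mass of KHC8H4O4 = 0.001332 x 204.22 = 0.2720 g.
% purity = 0.2720 / 2.9891 x 100 = 9.10%.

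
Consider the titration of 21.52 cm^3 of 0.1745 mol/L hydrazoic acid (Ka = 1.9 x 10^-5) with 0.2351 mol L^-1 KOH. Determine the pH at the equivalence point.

8.86

n(HN3) = 0.1745 x 0.02152 = 0.003755 mol; V(KOH) at equivalence = 0.003755/0.2351 = 0.01597 L.
At equivalence all the acid is converted to N3-; total volume = 0.02152 + 0.01597 = 0.03749 L, so [N3-] = 0.003755/0.03749 = 0.1002 M.
Kb = Kw/Ka = 1.0e-14 / 1.9 x 10^-5 = 5.26e-10.
[OH^-] = sqrt(Kb x [N3-]) = sqrt(5.26e-10 x 0.1002) = 7.26e-6 M.
pOH = 5.14, so pH = 14.00 - 5.14 = 8.86.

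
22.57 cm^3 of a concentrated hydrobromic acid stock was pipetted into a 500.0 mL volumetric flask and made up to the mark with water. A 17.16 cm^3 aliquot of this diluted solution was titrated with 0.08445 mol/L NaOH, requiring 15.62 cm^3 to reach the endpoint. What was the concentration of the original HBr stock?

1.70 M

n(NaOH) = 0.08445 x 0.01562 = 0.001319 mol.
n(HBr) in the aliquot = 0.001319 mol.
[diluted HBr] = 0.001319 / 0.01716 = 0.07687 M.
Dilution factor = 500.0/22.57 = 22.15, so [stock] = 0.07687 x 22.15 = 1.70 M.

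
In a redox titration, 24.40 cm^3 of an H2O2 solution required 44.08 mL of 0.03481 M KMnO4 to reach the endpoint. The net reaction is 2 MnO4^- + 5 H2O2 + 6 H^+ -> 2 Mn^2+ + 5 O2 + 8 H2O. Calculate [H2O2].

n(KMnO4) = 0.03481 x 0.04408 = 0.001534 mol.
From the balanced equation, 2 mol KMnO4 reacts with 5 mol H2O2, so n(H2O2) = 0.001534 x 5/2 = 0.003836 mol.
[H2O2] = 0.003836 / 0.02440 L = 0.157 M.

0.157 M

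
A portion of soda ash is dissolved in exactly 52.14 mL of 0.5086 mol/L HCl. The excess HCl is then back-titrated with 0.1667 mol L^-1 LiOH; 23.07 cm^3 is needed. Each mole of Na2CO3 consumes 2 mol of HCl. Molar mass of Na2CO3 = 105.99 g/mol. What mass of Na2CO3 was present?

1.20 g

Total n(HCl) added = 0.5086 x 0.05214 = 0.02652 mol.
n(LiOH) used = 0.1667 x 0.02307 = 0.003846 mol, which equals the excess n(HCl).
So n(HCl) consumed by the sample = 0.02652 - 0.003846 = 0.02267 mol.
n(Na2CO3) = 0.02267 / 2 = 0.01134 mol.
mass = 0.01134 mol x 105.99 g/mol = 1.20 g.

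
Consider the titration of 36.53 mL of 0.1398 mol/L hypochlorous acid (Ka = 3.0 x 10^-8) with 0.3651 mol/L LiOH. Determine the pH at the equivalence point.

10.26

n(HClO) = 0.1398 x 0.03653 = 0.005107 mol; V(LiOH) at equivalence = 0.005107/0.3651 = 0.01399 L.
At equivalence all the acid is converted to ClO-; total volume = 0.03653 + 0.01399 = 0.05052 L, so [ClO-] = 0.005107/0.05052 = 0.1011 M.
Kb = Kw/Ka = 1.0e-14 / 3.0 x 10^-8 = 3.33e-7.
[OH^-] = sqrt(Kb x [ClO-]) = sqrt(3.33e-7 x 0.1011) = 0.000184 M.
pOH = 3.74, so pH = 14.00 - 3.74 = 10.26.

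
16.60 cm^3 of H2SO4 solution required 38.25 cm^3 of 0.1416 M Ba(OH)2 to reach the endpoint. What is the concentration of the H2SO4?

n(Ba(OH)2) delivered = 0.1416 x 0.03825 = 0.005416 mol.
For a 1:1 reaction, n(H2SO4) = 0.005416 mol.
[H2SO4] = 0.005416 mol / 0.01660 L = 0.326 M.

0.326 M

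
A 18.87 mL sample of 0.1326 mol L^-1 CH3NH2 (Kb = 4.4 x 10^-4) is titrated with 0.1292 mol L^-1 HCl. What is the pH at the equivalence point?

5.91

n(CH3NH2) = 0.1326 x 0.01887 = 0.002502 mol; V(HCl) at equivalence = 0.002502/0.1292 = 0.01937 L.
At equivalence the base is fully converted to CH3NH3+; total volume = 0.03824 L, so [CH3NH3+] = 0.002502/0.03824 = 0.06544 M.
Ka(CH3NH3+) = Kw/Kb = 1.0e-14 / 4.4 x 10^-4 = 2.27e-11.
[H^+] = sqrt(Ka x [CH3NH3+]) = sqrt(2.27e-11 x 0.06544) = 1.22e-6 M.
pH = -log(1.22e-6) = 5.91.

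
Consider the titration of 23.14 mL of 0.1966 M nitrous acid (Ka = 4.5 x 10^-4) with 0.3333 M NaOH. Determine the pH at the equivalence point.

n(HNO2) = 0.1966 x 0.02314 = 0.004549 mol; V(NaOH) at equivalence = 0.004549/0.3333 = 0.01365 L.
At equivalence all the acid is converted to NO2-; total volume = 0.02314 + 0.01365 = 0.03679 L, so [NO2-] = 0.004549/0.03679 = 0.1237 M.
Kb = Kw/Ka = 1.0e-14 / 4.5 x 10^-4 = 2.22e-11.
[OH^-] = sqrt(Kb x [NO2-]) = sqrt(2.22e-11 x 0.1237) = 1.66e-6 M.
pOH = 5.78, so pH = 14.00 - 5.78 = 8.22.

8.22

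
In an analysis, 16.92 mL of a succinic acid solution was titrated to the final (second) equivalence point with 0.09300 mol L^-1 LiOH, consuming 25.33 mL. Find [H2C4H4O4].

n(LiOH) = 0.09300 x 0.02533 = 0.002356 mol.
At the final (second) equivalence point, 2 mol OH^- react per mol H2C4H4O4, so n(H2C4H4O4) = 0.002356 / 2 = 0.001178 mol.
[H2C4H4O4] = 0.001178 / 0.01692 L = 0.0696 M.

0.0696 M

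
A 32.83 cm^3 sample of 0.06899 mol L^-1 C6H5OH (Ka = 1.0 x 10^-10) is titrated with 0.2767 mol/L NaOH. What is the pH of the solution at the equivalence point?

11.37

n(C6H5OH) = 0.06899 x 0.03283 = 0.002265 mol; V(NaOH) at equivalence = 0.002265/0.2767 = 0.008186 L.
At equivalence all the acid is converted to C6H5O-; total volume = 0.03283 + 0.008186 = 0.04102 L, so [C6H5O-] = 0.002265/0.04102 = 0.05522 M.
Kb = Kw/Ka = 1.0e-14 / 1.0 x 10^-10 = 0.000100.
[OH^-] = sqrt(Kb x [C6H5O-]) = sqrt(0.000100 x 0.05522) = 0.00235 M.
pOH = 2.63, so pH = 14.00 - 2.63 = 11.37.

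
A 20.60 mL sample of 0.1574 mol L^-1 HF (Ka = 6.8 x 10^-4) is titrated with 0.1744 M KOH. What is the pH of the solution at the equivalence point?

n(HF) = 0.1574 x 0.02060 = 0.003242 mol; V(KOH) at equivalence = 0.003242/0.1744 = 0.01859 L.
At equivalence all the acid is converted to F-; total volume = 0.02060 + 0.01859 = 0.03919 L, so [F-] = 0.003242/0.03919 = 0.08273 M.
Kb = Kw/Ka = 1.0e-14 / 6.8 x 10^-4 = 1.47e-11.
[OH^-] = sqrt(Kb x [F-]) = sqrt(1.47e-11 x 0.08273) = 1.10e-6 M.
pOH = 5.96, so pH = 14.00 - 5.96 = 8.04.

8.04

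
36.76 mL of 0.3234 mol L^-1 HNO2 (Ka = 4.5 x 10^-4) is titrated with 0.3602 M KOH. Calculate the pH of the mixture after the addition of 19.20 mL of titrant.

3.49

Initial n(HNO2) = 0.3234 x 0.03676 = 0.01189 mol.
n(KOH) added = 0.3602 x 0.01920 = 0.006916 mol, converting that many moles of HNO2 to NO2-.
Remaining n(HNO2) = 0.004972 mol; n(NO2-) = 0.006916 mol.
By Henderson-Hasselbalch, pH = pKa + log([A^-]/[HA]) = 3.35 + log(0.006916/0.004972) = 3.35 + (+0.14) = 3.49.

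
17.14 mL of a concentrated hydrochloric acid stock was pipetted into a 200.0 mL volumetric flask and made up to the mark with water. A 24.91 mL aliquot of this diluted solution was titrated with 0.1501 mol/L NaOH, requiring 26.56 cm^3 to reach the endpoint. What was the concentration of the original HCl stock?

n(NaOH) = 0.1501 x 0.02656 = 0.003987 mol.
n(HCl) in the aliquot = 0.003987 mol.
[diluted HCl] = 0.003987 / 0.02491 = 0.1600 M.
Dilution factor = 200.0/17.14 = 11.67, so [stock] = 0.1600 x 11.67 = 1.87 M.

1.87 M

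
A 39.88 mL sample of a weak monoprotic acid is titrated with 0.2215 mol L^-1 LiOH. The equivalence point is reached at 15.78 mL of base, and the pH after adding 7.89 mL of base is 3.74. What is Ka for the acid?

1.8 x 10^-4

7.89 mL is half of the equivalence volume, so this is the half-equivalence point where [HA] = [A^-].
At half-equivalence pH = pKa, so pKa = 3.74.
Ka = 10^(-3.74) = 1.8 x 10^-4.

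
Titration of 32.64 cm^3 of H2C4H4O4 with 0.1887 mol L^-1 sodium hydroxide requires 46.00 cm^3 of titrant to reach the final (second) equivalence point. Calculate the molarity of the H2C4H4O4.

n(NaOH) = 0.1887 x 0.04600 = 0.008680 mol.
At the final (second) equivalence point, 2 mol OH^- react per mol H2C4H4O4, so n(H2C4H4O4) = 0.008680 / 2 = 0.004340 mol.
[H2C4H4O4] = 0.004340 / 0.03264 L = 0.133 M.

0.133 M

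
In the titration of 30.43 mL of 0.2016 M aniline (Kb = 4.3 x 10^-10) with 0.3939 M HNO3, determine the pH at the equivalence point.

2.75

n(C6H5NH2) = 0.2016 x 0.03043 = 0.006135 mol; V(HNO3) at equivalence = 0.006135/0.3939 = 0.01557 L.
At equivalence the base is fully converted to C6H5NH3+; total volume = 0.04600 L, so [C6H5NH3+] = 0.006135/0.04600 = 0.1334 M.
Ka(C6H5NH3+) = Kw/Kb = 1.0e-14 / 4.3 x 10^-10 = 2.33e-5.
[H^+] = sqrt(Ka x [C6H5NH3+]) = sqrt(2.33e-5 x 0.1334) = 0.00176 M.
pH = -log(0.00176) = 2.75.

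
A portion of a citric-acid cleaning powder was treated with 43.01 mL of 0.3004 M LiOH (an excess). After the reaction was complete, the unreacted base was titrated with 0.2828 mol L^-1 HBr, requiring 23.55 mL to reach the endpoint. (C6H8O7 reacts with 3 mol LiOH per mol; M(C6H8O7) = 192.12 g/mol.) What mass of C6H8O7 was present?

0.401 g

Total n(LiOH) added = 0.3004 x 0.04301 = 0.01292 mol.
n(HBr) used = 0.2828 x 0.02355 = 0.006660 mol, which equals the excess n(LiOH).
So n(LiOH) consumed by the sample = 0.01292 - 0.006660 = 0.006260 mol.
n(C6H8O7) = 0.006260 / 3 = 0.002087 mol.
mass = 0.002087 mol x 192.12 g/mol = 0.401 g.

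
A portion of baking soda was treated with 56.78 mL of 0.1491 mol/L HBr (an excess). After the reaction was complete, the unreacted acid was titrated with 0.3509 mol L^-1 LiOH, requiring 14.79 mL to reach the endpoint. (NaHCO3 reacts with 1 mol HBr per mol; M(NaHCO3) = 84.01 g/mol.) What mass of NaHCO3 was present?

Total n(HBr) added = 0.1491 x 0.05678 = 0.008466 mol.
n(LiOH) used = 0.3509 x 0.01479 = 0.005190 mol, which equals the excess n(HBr).
So n(HBr) consumed by the sample = 0.008466 - 0.005190 = 0.003276 mol.
n(NaHCO3) = 0.003276 / 1 = 0.003276 mol.
mass = 0.003276 mol x 84.01 g/mol = 0.275 g.

0.275 g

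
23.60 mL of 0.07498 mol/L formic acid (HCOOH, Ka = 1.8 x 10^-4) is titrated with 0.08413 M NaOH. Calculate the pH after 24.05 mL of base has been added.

n(acid) = 0.07498 x 0.02360 = 0.001770 mol; n(NaOH) added = 0.08413 x 0.02405 = 0.002023 mol.
Base is in excess by 0.002023 - 0.001770 = 0.0002538 mol in a total volume of 0.04765 L.
[OH^-] = 0.0002538/0.04765 = 0.005326 M, so pOH = 2.27 and pH = 14.00 - 2.27 = 11.73.

11.73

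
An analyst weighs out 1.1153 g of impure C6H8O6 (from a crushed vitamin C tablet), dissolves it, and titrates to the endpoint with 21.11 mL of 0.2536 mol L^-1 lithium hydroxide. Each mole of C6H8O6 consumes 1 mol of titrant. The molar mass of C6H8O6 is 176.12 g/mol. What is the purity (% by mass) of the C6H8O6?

84.5%

n(LiOH) = 0.2536 x 0.02111 = 0.005353 mol.
n(C6H8O6) = 0.005353 / 1 = 0.005353 mol.
mass of C6H8O6 = 0.005353 x 176.12 = 0.9429 g.
% purity = 0.9429 / 1.1153 x 100 = 84.5%.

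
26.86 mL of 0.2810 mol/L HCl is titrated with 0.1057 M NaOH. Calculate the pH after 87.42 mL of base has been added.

n(acid) = 0.2810 x 0.02686 = 0.007548 mol; n(NaOH) added = 0.1057 x 0.08742 = 0.009240 mol.
Base is in excess by 0.009240 - 0.007548 = 0.001693 mol in a total volume of 0.1143 L.
[OH^-] = 0.001693/0.1143 = 0.01481 M, so pOH = 1.83 and pH = 14.00 - 1.83 = 12.17.

12.17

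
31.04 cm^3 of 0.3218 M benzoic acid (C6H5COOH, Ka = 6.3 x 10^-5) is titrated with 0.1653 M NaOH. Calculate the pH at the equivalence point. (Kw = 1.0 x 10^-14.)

8.62

n(C6H5COOH) = 0.3218 x 0.03104 = 0.009989 mol; V(NaOH) at equivalence = 0.009989/0.1653 = 0.06043 L.
At equivalence all the acid is converted to C6H5COO-; total volume = 0.03104 + 0.06043 = 0.09147 L, so [C6H5COO-] = 0.009989/0.09147 = 0.1092 M.
Kb = Kw/Ka = 1.0e-14 / 6.3 x 10^-5 = 1.59e-10.
[OH^-] = sqrt(Kb x [C6H5COO-]) = sqrt(1.59e-10 x 0.1092) = 4.16e-6 M.
pOH = 5.38, so pH = 14.00 - 5.38 = 8.62.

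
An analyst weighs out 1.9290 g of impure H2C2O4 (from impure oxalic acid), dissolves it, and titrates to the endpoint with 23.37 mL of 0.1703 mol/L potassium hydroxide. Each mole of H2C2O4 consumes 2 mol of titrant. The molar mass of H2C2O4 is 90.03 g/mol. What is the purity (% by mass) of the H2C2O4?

9.29%

n(KOH) = 0.1703 x 0.02337 = 0.003980 mol.
n(H2C2O4) = 0.003980 / 2 = 0.001990 mol.
mass of H2C2O4 = 0.001990 x 90.03 = 0.1792 g.
% purity = 0.1792 / 1.9290 x 100 = 9.29%.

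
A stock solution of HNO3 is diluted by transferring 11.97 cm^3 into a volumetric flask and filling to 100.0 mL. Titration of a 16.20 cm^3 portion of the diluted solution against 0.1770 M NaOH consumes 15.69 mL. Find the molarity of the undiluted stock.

n(NaOH) = 0.1770 x 0.01569 = 0.002777 mol.
n(HNO3) in the aliquot = 0.002777 mol.
[diluted HNO3] = 0.002777 / 0.01620 = 0.1714 M.
Dilution factor = 100.0/11.97 = 8.354, so [stock] = 0.1714 x 8.354 = 1.43 M.

1.43 M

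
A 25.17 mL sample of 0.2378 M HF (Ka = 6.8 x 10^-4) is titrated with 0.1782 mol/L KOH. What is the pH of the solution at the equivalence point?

8.09

n(HF) = 0.2378 x 0.02517 = 0.005985 mol; V(KOH) at equivalence = 0.005985/0.1782 = 0.03359 L.
At equivalence all the acid is converted to F-; total volume = 0.02517 + 0.03359 = 0.05876 L, so [F-] = 0.005985/0.05876 = 0.1019 M.
Kb = Kw/Ka = 1.0e-14 / 6.8 x 10^-4 = 1.47e-11.
[OH^-] = sqrt(Kb x [F-]) = sqrt(1.47e-11 x 0.1019) = 1.22e-6 M.
pOH = 5.91, so pH = 14.00 - 5.91 = 8.09.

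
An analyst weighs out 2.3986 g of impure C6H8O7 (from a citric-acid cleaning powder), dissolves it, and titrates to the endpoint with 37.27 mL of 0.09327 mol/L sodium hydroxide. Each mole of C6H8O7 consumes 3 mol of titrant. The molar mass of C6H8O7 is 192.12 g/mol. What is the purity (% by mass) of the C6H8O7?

9.28%

n(NaOH) = 0.09327 x 0.03727 = 0.003476 mol.
n(C6H8O7) = 0.003476 / 3 = 0.001159 mol.
mass of C6H8O7 = 0.001159 x 192.12 = 0.2226 g.
% purity = 0.2226 / 2.3986 x 100 = 9.28%.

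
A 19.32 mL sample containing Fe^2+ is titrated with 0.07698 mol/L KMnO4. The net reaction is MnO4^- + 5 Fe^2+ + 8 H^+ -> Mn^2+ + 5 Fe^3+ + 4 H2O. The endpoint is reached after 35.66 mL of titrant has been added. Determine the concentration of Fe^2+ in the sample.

0.710 M

n(KMnO4) = 0.07698 x 0.03566 = 0.002745 mol.
From the balanced equation, 1 mol KMnO4 reacts with 5 mol Fe^2+, so n(Fe^2+) = 0.002745 x 5/1 = 0.01373 mol.
[Fe^2+] = 0.01373 / 0.01932 L = 0.710 M.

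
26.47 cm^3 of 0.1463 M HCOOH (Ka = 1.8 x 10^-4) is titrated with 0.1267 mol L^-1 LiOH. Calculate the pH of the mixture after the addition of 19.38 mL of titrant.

Initial n(HCOOH) = 0.1463 x 0.02647 = 0.003873 mol.
n(LiOH) added = 0.1267 x 0.01938 = 0.002455 mol, converting that many moles of HCOOH to HCOO-.
Remaining n(HCOOH) = 0.001417 mol; n(HCOO-) = 0.002455 mol.
By Henderson-Hasselbalch, pH = pKa + log([A^-]/[HA]) = 3.74 + log(0.002455/0.001417) = 3.74 + (+0.24) = 3.98.

3.98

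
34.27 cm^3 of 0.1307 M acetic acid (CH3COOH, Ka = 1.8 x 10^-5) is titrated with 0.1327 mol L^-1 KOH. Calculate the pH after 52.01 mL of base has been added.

12.45

n(acid) = 0.1307 x 0.03427 = 0.004479 mol; n(KOH) added = 0.1327 x 0.05201 = 0.006902 mol.
Base is in excess by 0.006902 - 0.004479 = 0.002423 mol in a total volume of 0.08628 L.
[OH^-] = 0.002423/0.08628 = 0.02808 M, so pOH = 1.55 and pH = 14.00 - 1.55 = 12.45.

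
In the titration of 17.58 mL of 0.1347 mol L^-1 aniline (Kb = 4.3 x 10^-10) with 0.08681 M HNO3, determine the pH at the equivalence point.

2.96

n(C6H5NH2) = 0.1347 x 0.01758 = 0.002368 mol; V(HNO3) at equivalence = 0.002368/0.08681 = 0.02728 L.
At equivalence the base is fully converted to C6H5NH3+; total volume = 0.04486 L, so [C6H5NH3+] = 0.002368/0.04486 = 0.05279 M.
Ka(C6H5NH3+) = Kw/Kb = 1.0e-14 / 4.3 x 10^-10 = 2.33e-5.
[H^+] = sqrt(Ka x [C6H5NH3+]) = sqrt(2.33e-5 x 0.05279) = 0.00111 M.
pH = -log(0.00111) = 2.96.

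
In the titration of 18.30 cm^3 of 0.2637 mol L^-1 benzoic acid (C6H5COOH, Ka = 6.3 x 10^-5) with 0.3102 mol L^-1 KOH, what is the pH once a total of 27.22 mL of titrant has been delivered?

n(acid) = 0.2637 x 0.01830 = 0.004826 mol; n(KOH) added = 0.3102 x 0.02722 = 0.008444 mol.
Base is in excess by 0.008444 - 0.004826 = 0.003618 mol in a total volume of 0.04552 L.
[OH^-] = 0.003618/0.04552 = 0.07948 M, so pOH = 1.10 and pH = 14.00 - 1.10 = 12.90.

12.90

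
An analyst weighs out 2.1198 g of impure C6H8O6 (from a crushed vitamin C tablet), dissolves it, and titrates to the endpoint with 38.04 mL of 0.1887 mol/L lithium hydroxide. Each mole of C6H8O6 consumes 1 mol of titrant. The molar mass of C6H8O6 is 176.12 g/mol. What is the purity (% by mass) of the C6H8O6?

n(LiOH) = 0.1887 x 0.03804 = 0.007178 mol.
n(C6H8O6) = 0.007178 / 1 = 0.007178 mol.
mass of C6H8O6 = 0.007178 x 176.12 = 1.264 g.
% purity = 1.264 / 2.1198 x 100 = 59.6%.

59.6%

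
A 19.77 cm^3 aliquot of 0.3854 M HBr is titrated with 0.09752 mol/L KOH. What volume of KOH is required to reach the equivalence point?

n(HBr) = 0.3854 mol/L x 0.01977 L = 0.007619 mol.
At equivalence n(KOH) = n(HBr) = 0.007619 mol.
V(KOH) = 0.007619 / 0.09752 = 0.07813 L = 78.1 mL.

78.1 mL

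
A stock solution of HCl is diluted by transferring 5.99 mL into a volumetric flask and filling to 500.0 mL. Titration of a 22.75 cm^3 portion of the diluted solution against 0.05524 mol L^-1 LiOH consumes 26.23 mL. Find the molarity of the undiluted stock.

5.32 M

n(LiOH) = 0.05524 x 0.02623 = 0.001449 mol.
n(HCl) in the aliquot = 0.001449 mol.
[diluted HCl] = 0.001449 / 0.02275 = 0.06369 M.
Dilution factor = 500.0/5.990 = 83.47, so [stock] = 0.06369 x 83.47 = 5.32 M.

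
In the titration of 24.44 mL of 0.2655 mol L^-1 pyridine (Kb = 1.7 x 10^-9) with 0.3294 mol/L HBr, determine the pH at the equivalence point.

n(C5H5N) = 0.2655 x 0.02444 = 0.006489 mol; V(HBr) at equivalence = 0.006489/0.3294 = 0.01970 L.
At equivalence the base is fully converted to C5H5NH+; total volume = 0.04414 L, so [C5H5NH+] = 0.006489/0.04414 = 0.1470 M.
Ka(C5H5NH+) = Kw/Kb = 1.0e-14 / 1.7 x 10^-9 = 5.88e-6.
[H^+] = sqrt(Ka x [C5H5NH+]) = sqrt(5.88e-6 x 0.1470) = 0.000930 M.
pH = -log(0.000930) = 3.03.

3.03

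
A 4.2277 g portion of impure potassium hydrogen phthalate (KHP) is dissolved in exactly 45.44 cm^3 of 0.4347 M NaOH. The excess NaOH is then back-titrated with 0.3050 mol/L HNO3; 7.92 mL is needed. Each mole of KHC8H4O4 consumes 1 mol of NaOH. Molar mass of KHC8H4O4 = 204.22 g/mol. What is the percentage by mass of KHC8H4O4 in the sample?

83.7%

Total n(NaOH) added = 0.4347 x 0.04544 = 0.01975 mol.
n(HNO3) used = 0.3050 x 0.007920 = 0.002416 mol, which equals the excess n(NaOH).
So n(NaOH) consumed by the sample = 0.01975 - 0.002416 = 0.01734 mol.
n(KHC8H4O4) = 0.01734 / 1 = 0.01734 mol.
mass KHC8H4O4 = 0.01734 x 204.22 = 3.541 g, so %KHC8H4O4 = 3.541/4.2277 x 100 = 83.7%.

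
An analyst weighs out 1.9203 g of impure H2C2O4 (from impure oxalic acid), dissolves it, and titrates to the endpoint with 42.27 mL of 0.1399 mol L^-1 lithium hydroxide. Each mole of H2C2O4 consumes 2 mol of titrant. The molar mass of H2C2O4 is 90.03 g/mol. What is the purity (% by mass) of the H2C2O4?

13.9%

n(LiOH) = 0.1399 x 0.04227 = 0.005914 mol.
n(H2C2O4) = 0.005914 / 2 = 0.002957 mol.
mass of H2C2O4 = 0.002957 x 90.03 = 0.2662 g.
% purity = 0.2662 / 1.9203 x 100 = 13.9%.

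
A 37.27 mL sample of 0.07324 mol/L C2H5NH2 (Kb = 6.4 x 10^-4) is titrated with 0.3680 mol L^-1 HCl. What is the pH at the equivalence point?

6.01

n(C2H5NH2) = 0.07324 x 0.03727 = 0.002730 mol; V(HCl) at equivalence = 0.002730/0.3680 = 0.007418 L.
At equivalence the base is fully converted to C2H5NH3+; total volume = 0.04469 L, so [C2H5NH3+] = 0.002730/0.04469 = 0.06108 M.
Ka(C2H5NH3+) = Kw/Kb = 1.0e-14 / 6.4 x 10^-4 = 1.56e-11.
[H^+] = sqrt(Ka x [C2H5NH3+]) = sqrt(1.56e-11 x 0.06108) = 9.77e-7 M.
pH = -log(9.77e-7) = 6.01.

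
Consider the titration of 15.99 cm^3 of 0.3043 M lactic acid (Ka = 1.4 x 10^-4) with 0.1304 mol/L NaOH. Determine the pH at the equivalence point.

n(HC3H5O3) = 0.3043 x 0.01599 = 0.004866 mol; V(NaOH) at equivalence = 0.004866/0.1304 = 0.03731 L.
At equivalence all the acid is converted to C3H5O3-; total volume = 0.01599 + 0.03731 = 0.05330 L, so [C3H5O3-] = 0.004866/0.05330 = 0.09128 M.
Kb = Kw/Ka = 1.0e-14 / 1.4 x 10^-4 = 7.14e-11.
[OH^-] = sqrt(Kb x [C3H5O3-]) = sqrt(7.14e-11 x 0.09128) = 2.55e-6 M.
pOH = 5.59, so pH = 14.00 - 5.59 = 8.41.

8.41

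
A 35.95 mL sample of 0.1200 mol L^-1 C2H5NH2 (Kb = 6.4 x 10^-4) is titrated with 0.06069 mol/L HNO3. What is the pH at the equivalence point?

6.10

n(C2H5NH2) = 0.1200 x 0.03595 = 0.004314 mol; V(HNO3) at equivalence = 0.004314/0.06069 = 0.07108 L.
At equivalence the base is fully converted to C2H5NH3+; total volume = 0.1070 L, so [C2H5NH3+] = 0.004314/0.1070 = 0.04031 M.
Ka(C2H5NH3+) = Kw/Kb = 1.0e-14 / 6.4 x 10^-4 = 1.56e-11.
[H^+] = sqrt(Ka x [C2H5NH3+]) = sqrt(1.56e-11 x 0.04031) = 7.94e-7 M.
pH = -log(7.94e-7) = 6.10.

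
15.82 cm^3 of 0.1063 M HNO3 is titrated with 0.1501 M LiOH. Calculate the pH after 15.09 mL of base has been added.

n(acid) = 0.1063 x 0.01582 = 0.001682 mol; n(LiOH) added = 0.1501 x 0.01509 = 0.002265 mol.
Base is in excess by 0.002265 - 0.001682 = 0.0005833 mol in a total volume of 0.03091 L.
[OH^-] = 0.0005833/0.03091 = 0.01887 M, so pOH = 1.72 and pH = 14.00 - 1.72 = 12.28.

12.28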